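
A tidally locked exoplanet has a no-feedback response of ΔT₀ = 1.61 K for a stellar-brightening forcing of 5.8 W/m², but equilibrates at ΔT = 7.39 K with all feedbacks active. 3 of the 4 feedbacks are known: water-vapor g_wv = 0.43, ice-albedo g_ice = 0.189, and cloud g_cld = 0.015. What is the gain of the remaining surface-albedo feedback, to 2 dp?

Amplification A = ΔT/ΔT₀ = 7.39/1.61 = 4.59.
Total gain g = 1 − 1/A = 1 − 1/4.59 = 0.7821.
Known gains sum to 0.43 + 0.189 + 0.015 = 0.634.
g_alb = 0.7821 − 0.634 = 0.15.

0.15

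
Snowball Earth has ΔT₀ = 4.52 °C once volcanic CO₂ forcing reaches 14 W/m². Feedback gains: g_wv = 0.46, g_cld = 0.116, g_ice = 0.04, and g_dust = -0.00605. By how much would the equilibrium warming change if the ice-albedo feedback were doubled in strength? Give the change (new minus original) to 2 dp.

1.32 °C

Original: g = 0.60995, ΔT = 4.52/(1−0.60995) = 11.5883 °C.
With doubled ice-albedo: g' = 0.64995, ΔT' = 4.52/(1−0.64995) = 12.9124 °C.
Change = 12.9124 − 11.5883 = 1.32 °C.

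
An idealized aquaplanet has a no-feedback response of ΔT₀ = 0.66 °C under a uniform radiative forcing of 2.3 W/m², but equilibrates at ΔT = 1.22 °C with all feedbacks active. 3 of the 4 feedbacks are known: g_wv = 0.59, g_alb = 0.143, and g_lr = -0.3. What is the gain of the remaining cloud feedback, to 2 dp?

Amplification A = ΔT/ΔT₀ = 1.22/0.66 = 1.848.
Total gain g = 1 − 1/A = 1 − 1/1.848 = 0.4589.
Known gains sum to 0.59 + 0.143 − 0.3 = 0.433.
g_cld = 0.4589 − 0.433 = 0.03.

0.03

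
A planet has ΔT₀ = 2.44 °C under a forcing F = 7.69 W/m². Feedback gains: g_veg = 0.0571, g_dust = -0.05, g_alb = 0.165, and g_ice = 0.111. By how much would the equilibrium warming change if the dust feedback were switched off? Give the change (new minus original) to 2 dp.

0.26 °C

Original: g = 0.2831, ΔT = 2.44/(1−0.2831) = 3.4035 °C.
Without dust: g' = 0.3331, ΔT' = 2.44/(1−0.3331) = 3.6587 °C.
Change = 3.6587 − 3.4035 = 0.26 °C.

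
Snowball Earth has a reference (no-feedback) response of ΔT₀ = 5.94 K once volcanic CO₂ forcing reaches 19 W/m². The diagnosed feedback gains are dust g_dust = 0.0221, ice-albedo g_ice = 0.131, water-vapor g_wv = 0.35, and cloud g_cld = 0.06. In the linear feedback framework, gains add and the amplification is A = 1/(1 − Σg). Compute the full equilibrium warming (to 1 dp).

13.6 K

Total gain g = 0.0221 + 0.131 + 0.35 + 0.06 = 0.5631.
Amplification A = 1/(1 − 0.5631) = 2.289.
ΔT = 5.94 × 2.289 = 13.6 K.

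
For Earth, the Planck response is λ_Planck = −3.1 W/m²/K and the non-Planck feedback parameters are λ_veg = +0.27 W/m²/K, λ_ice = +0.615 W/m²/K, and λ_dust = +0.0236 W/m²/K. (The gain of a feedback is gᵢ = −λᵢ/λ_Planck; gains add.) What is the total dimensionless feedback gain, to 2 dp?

Convert to gains: g_veg = 0.27/3.1 = 0.0871; g_ice = 0.615/3.1 = 0.1984; g_dust = 0.0236/3.1 = 0.007613.
Total gain g = 0.293113.

0.29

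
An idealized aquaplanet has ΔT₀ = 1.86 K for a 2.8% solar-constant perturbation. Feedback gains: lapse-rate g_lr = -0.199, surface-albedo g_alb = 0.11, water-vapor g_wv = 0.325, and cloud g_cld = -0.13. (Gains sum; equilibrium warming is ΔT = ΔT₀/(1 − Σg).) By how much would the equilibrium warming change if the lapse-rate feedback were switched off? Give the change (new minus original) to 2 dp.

0.60 K

Original: g = 0.106, ΔT = 1.86/(1−0.106) = 2.0805 K.
Without lapse-rate: g' = 0.305, ΔT' = 1.86/(1−0.305) = 2.6763 K.
Change = 2.6763 − 2.0805 = 0.60 K.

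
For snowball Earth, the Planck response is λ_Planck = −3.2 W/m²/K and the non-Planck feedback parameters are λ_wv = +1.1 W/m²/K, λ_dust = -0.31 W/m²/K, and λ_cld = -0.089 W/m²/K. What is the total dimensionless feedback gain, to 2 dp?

0.22

Convert to gains: g_wv = 1.1/3.2 = 0.3438; g_dust = -0.31/3.2 = -0.09687; g_cld = -0.089/3.2 = -0.02781.
Total gain g = 0.21912.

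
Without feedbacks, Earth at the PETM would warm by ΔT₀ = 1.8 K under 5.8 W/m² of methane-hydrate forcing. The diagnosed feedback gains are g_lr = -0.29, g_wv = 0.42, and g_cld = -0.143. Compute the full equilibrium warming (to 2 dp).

1.78 K

Total gain g = -0.29 + 0.42 − 0.143 = -0.013.
Amplification A = 1/(1 + 0.013) = 0.9872.
ΔT = 1.8 × 0.9872 = 1.78 K.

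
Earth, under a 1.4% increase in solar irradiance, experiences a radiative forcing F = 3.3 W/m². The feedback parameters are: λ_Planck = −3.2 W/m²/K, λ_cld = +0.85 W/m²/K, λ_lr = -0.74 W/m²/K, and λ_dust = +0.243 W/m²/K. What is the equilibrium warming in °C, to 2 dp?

1.16 °C

Net feedback parameter λ = (−3.2) + (+0.85) + (-0.74) + (+0.243) = -2.847 W/m²/K.
ΔT = −F/λ = −3.3/(-2.847) = 1.16 °C.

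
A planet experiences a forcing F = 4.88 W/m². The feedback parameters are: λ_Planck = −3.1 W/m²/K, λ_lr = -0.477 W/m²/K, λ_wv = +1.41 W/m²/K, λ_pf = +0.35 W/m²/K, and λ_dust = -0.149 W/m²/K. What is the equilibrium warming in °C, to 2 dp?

Net feedback parameter λ = (−3.1) + (-0.477) + (+1.41) + (+0.35) + (-0.149) = -1.966 W/m²/K.
ΔT = −F/λ = −4.88/(-1.966) = 2.48 °C.

2.48 °C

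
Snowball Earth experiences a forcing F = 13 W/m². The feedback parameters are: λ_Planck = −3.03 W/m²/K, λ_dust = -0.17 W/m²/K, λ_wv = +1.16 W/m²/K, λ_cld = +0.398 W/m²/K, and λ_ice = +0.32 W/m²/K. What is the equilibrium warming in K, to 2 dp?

Net feedback parameter λ = (−3.03) + (-0.17) + (+1.16) + (+0.398) + (+0.32) = -1.322 W/m²/K.
ΔT = −F/λ = −13/(-1.322) = 9.83 K.

9.83 K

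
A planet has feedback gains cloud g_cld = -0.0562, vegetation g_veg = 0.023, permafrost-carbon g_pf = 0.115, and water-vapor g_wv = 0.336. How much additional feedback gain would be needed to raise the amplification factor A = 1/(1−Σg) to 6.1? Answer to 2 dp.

Current total gain = 0.4178.
Target gain for A = 6.1: g* = 1 − 1/6.1 = 0.8361.
Additional gain needed = 0.8361 − 0.4178 = 0.42.

0.42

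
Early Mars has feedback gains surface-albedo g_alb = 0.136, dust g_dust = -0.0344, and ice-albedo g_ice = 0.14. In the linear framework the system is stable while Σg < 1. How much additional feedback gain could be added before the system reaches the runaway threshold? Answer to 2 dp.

0.76

Current total gain = 0.136 − 0.0344 + 0.14 = 0.2416.
Margin to runaway = 1 − 0.2416 = 0.76.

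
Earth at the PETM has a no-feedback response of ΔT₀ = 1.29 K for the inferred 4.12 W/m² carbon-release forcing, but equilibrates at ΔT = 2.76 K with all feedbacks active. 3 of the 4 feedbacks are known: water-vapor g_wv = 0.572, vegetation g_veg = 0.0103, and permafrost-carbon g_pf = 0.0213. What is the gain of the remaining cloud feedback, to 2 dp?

-0.07

Amplification A = ΔT/ΔT₀ = 2.76/1.29 = 2.14.
Total gain g = 1 − 1/A = 1 − 1/2.14 = 0.5327.
Known gains sum to 0.572 + 0.0103 + 0.0213 = 0.6036.
g_cld = 0.5327 − 0.6036 = -0.07.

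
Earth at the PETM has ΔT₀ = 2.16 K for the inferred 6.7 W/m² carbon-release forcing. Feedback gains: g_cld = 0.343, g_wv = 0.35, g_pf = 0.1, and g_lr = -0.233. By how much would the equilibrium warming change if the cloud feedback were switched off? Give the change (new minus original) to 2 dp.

-2.15 K

Original: g = 0.56, ΔT = 2.16/(1−0.56) = 4.9091 K.
Without cloud: g' = 0.217, ΔT' = 2.16/(1−0.217) = 2.7586 K.
Change = 2.7586 − 4.9091 = -2.15 K.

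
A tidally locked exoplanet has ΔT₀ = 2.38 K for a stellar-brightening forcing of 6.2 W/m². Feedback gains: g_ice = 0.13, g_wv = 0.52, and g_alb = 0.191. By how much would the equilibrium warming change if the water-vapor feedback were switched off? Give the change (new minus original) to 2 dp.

Original: g = 0.841, ΔT = 2.38/(1−0.841) = 14.9686 K.
Without water-vapor: g' = 0.321, ΔT' = 2.38/(1−0.321) = 3.5052 K.
Change = 3.5052 − 14.9686 = -11.46 K.

-11.46 K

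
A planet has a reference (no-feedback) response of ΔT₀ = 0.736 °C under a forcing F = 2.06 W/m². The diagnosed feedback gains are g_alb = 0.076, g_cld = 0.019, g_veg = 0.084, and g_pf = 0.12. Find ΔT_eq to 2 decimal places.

Total gain g = 0.076 + 0.019 + 0.084 + 0.12 = 0.299.
Amplification A = 1/(1 − 0.299) = 1.427.
ΔT = 0.736 × 1.427 = 1.05 °C.

1.05 °C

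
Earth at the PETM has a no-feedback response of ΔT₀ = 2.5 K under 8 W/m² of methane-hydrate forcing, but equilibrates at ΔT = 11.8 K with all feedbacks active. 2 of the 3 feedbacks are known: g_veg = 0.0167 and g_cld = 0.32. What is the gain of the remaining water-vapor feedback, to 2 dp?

Amplification A = ΔT/ΔT₀ = 11.8/2.5 = 4.72.
Total gain g = 1 − 1/A = 1 − 1/4.72 = 0.7881.
Known gains sum to 0.0167 + 0.32 = 0.3367.
g_wv = 0.7881 − 0.3367 = 0.45.

0.45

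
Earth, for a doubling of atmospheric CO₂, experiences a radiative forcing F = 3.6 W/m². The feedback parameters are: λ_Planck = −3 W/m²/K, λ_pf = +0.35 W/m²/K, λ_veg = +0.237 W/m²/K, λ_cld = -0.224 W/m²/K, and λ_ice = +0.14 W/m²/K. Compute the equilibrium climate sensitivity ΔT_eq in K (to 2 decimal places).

1.44 K

Net feedback parameter λ = (−3) + (+0.35) + (+0.237) + (-0.224) + (+0.14) = -2.497 W/m²/K.
ΔT = −F/λ = −3.6/(-2.497) = 1.44 K.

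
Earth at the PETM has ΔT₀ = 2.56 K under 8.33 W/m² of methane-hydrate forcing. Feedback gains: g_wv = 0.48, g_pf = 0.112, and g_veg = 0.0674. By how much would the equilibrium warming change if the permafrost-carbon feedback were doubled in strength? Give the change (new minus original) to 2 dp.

3.68 K

Original: g = 0.6594, ΔT = 2.56/(1−0.6594) = 7.5161 K.
With doubled permafrost-carbon: g' = 0.7714, ΔT' = 2.56/(1−0.7714) = 11.1986 K.
Change = 11.1986 − 7.5161 = 3.68 K.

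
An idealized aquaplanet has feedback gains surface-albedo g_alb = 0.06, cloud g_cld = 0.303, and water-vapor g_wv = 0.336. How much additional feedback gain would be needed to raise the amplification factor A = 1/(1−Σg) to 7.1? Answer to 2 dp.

Current total gain = 0.699.
Target gain for A = 7.1: g* = 1 − 1/7.1 = 0.8592.
Additional gain needed = 0.8592 − 0.699 = 0.16.

0.16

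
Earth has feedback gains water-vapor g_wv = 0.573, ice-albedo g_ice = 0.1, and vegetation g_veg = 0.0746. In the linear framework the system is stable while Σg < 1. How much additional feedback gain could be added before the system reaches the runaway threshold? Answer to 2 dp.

0.25

Current total gain = 0.573 + 0.1 + 0.0746 = 0.7476.
Margin to runaway = 1 − 0.7476 = 0.25.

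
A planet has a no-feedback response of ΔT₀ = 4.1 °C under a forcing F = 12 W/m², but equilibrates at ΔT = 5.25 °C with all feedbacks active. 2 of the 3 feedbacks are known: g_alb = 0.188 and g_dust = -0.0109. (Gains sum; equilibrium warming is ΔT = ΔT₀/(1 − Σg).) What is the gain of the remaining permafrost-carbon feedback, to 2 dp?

0.04

Amplification A = ΔT/ΔT₀ = 5.25/4.1 = 1.28.
Total gain g = 1 − 1/A = 1 − 1/1.28 = 0.2188.
Known gains sum to 0.188 − 0.0109 = 0.1771.
g_pf = 0.2188 − 0.1771 = 0.04.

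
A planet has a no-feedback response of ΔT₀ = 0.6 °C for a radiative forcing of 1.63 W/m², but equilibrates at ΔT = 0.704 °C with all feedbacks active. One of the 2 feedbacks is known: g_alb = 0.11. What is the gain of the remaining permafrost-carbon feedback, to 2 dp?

0.04

Amplification A = ΔT/ΔT₀ = 0.704/0.6 = 1.173.
Total gain g = 1 − 1/A = 1 − 1/1.173 = 0.1475.
The known gain is 0.11.
g_pf = 0.1475 − 0.11 = 0.04.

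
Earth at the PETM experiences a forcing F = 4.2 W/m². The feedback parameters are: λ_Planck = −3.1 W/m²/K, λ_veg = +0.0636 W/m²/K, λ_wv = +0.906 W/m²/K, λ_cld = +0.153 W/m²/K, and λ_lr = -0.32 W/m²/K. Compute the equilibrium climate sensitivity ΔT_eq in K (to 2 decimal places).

1.83 K

Net feedback parameter λ = (−3.1) + (+0.0636) + (+0.906) + (+0.153) + (-0.32) = -2.2974 W/m²/K.
ΔT = −F/λ = −4.2/(-2.2974) = 1.83 K.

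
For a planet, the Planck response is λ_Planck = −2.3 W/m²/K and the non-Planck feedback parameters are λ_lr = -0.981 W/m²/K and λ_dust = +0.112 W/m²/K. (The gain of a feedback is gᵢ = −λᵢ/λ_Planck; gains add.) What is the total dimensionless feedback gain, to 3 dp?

Convert to gains: g_lr = -0.981/2.3 = -0.4265; g_dust = 0.112/2.3 = 0.0487.
Total gain g = -0.3778.

-0.378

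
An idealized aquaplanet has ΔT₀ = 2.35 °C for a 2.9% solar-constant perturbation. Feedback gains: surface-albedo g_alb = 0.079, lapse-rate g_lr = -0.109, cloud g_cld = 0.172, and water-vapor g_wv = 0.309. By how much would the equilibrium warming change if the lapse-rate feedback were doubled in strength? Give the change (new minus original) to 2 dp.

-0.71 °C

Original: g = 0.451, ΔT = 2.35/(1−0.451) = 4.2805 °C.
With doubled lapse-rate: g' = 0.342, ΔT' = 2.35/(1−0.342) = 3.5714 °C.
Change = 3.5714 − 4.2805 = -0.71 °C.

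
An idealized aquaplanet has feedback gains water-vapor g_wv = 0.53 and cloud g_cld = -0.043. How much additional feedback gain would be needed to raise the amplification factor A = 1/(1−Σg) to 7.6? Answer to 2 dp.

0.38

Current total gain = 0.487.
Target gain for A = 7.6: g* = 1 − 1/7.6 = 0.8684.
Additional gain needed = 0.8684 − 0.487 = 0.38.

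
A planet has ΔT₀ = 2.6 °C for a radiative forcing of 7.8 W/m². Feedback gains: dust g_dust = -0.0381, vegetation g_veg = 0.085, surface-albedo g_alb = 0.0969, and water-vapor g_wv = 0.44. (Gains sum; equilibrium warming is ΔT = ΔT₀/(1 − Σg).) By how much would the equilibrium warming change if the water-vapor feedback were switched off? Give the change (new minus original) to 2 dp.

Original: g = 0.5838, ΔT = 2.6/(1−0.5838) = 6.2470 °C.
Without water-vapor: g' = 0.1438, ΔT' = 2.6/(1−0.1438) = 3.0367 °C.
Change = 3.0367 − 6.2470 = -3.21 °C.

-3.21 °C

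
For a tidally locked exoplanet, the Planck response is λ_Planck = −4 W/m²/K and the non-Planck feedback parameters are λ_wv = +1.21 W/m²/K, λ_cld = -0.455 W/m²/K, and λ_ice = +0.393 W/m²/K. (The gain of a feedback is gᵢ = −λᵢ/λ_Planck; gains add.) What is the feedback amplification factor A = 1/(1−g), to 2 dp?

Convert to gains: g_wv = 1.21/4 = 0.3025; g_cld = -0.455/4 = -0.1138; g_ice = 0.393/4 = 0.09825.
Total gain g = 0.28695.
A = 1/(1 − 0.28695) = 1.40.

1.40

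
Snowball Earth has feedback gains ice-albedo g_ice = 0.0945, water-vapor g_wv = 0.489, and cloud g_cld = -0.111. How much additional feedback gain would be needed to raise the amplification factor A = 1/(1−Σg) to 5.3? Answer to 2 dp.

Current total gain = 0.4725.
Target gain for A = 5.3: g* = 1 − 1/5.3 = 0.8113.
Additional gain needed = 0.8113 − 0.4725 = 0.34.

0.34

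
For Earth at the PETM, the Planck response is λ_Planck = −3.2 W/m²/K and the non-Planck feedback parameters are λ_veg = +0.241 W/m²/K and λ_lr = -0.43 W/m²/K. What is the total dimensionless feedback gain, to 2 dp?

Convert to gains: g_veg = 0.241/3.2 = 0.07531; g_lr = -0.43/3.2 = -0.1344.
Total gain g = -0.05909.

-0.06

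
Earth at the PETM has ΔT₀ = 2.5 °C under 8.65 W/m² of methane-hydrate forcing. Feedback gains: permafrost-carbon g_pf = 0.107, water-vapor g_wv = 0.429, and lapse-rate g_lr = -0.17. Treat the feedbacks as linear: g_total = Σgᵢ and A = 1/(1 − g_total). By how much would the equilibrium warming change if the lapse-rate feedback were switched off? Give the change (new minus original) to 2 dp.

Original: g = 0.366, ΔT = 2.5/(1−0.366) = 3.9432 °C.
Without lapse-rate: g' = 0.536, ΔT' = 2.5/(1−0.536) = 5.3879 °C.
Change = 5.3879 − 3.9432 = 1.44 °C.

1.44 °C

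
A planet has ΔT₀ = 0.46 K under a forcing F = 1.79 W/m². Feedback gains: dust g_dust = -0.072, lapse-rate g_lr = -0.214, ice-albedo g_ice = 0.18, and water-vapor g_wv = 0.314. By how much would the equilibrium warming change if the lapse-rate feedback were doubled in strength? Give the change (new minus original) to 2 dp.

-0.12 K

Original: g = 0.208, ΔT = 0.46/(1−0.208) = 0.5808 K.
With doubled lapse-rate: g' = -0.006, ΔT' = 0.46/(1+0.006) = 0.4573 K.
Change = 0.4573 − 0.5808 = -0.12 K.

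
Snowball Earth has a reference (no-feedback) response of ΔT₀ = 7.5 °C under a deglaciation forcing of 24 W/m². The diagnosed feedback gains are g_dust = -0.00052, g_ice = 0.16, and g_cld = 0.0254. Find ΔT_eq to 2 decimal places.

Total gain g = -0.00052 + 0.16 + 0.0254 = 0.18488.
Amplification A = 1/(1 − 0.18488) = 1.227.
ΔT = 7.5 × 1.227 = 9.20 °C.

9.20 °C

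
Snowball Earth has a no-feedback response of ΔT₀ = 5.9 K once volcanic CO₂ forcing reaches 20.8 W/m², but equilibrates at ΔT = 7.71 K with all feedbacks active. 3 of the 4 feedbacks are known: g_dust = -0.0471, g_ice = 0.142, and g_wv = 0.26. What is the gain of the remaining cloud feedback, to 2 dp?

-0.12

Amplification A = ΔT/ΔT₀ = 7.71/5.9 = 1.307.
Total gain g = 1 − 1/A = 1 − 1/1.307 = 0.2349.
Known gains sum to -0.0471 + 0.142 + 0.26 = 0.3549.
g_cld = 0.2349 − 0.3549 = -0.12.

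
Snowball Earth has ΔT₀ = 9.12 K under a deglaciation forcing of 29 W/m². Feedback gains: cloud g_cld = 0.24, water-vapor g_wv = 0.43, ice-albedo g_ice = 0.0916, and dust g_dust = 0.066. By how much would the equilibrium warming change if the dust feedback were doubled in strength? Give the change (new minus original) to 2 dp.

32.81 K

Original: g = 0.8276, ΔT = 9.12/(1−0.8276) = 52.9002 K.
With doubled dust: g' = 0.8936, ΔT' = 9.12/(1−0.8936) = 85.7143 K.
Change = 85.7143 − 52.9002 = 32.81 K.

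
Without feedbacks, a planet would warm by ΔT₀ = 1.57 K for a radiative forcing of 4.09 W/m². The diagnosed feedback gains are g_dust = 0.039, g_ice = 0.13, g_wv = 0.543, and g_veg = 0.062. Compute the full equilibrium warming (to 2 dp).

6.95 K

Total gain g = 0.039 + 0.13 + 0.543 + 0.062 = 0.774.
Amplification A = 1/(1 − 0.774) = 4.425.
ΔT = 1.57 × 4.425 = 6.95 K.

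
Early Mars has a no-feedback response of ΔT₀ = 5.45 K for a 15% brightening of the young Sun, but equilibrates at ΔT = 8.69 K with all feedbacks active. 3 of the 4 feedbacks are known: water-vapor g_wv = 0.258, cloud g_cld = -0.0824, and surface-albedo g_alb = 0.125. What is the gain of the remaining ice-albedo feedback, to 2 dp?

Amplification A = ΔT/ΔT₀ = 8.69/5.45 = 1.594.
Total gain g = 1 − 1/A = 1 − 1/1.594 = 0.3726.
Known gains sum to 0.258 − 0.0824 + 0.125 = 0.3006.
g_ice = 0.3726 − 0.3006 = 0.07.

0.07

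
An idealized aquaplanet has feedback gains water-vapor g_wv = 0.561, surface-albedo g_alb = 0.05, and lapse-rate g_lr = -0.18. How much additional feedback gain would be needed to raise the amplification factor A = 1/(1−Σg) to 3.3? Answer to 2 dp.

0.27

Current total gain = 0.431.
Target gain for A = 3.3: g* = 1 − 1/3.3 = 0.697.
Additional gain needed = 0.697 − 0.431 = 0.27.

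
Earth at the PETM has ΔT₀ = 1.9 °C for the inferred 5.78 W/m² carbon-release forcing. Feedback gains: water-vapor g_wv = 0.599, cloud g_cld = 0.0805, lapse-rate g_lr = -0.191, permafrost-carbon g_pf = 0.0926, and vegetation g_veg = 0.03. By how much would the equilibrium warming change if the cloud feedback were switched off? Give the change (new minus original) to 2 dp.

-0.84 °C

Original: g = 0.6111, ΔT = 1.9/(1−0.6111) = 4.8856 °C.
Without cloud: g' = 0.5306, ΔT' = 1.9/(1−0.5306) = 4.0477 °C.
Change = 4.0477 − 4.8856 = -0.84 °C.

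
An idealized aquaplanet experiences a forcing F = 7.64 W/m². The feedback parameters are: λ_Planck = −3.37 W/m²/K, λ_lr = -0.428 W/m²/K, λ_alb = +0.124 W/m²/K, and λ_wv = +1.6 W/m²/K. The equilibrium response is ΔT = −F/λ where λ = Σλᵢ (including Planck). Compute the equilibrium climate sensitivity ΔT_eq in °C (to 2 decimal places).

Net feedback parameter λ = (−3.37) + (-0.428) + (+0.124) + (+1.6) = -2.074 W/m²/K.
ΔT = −F/λ = −7.64/(-2.074) = 3.68 °C.

3.68 °C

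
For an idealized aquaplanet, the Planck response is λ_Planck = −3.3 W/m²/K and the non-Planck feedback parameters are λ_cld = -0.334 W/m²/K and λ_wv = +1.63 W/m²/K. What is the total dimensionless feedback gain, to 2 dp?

0.39

Convert to gains: g_cld = -0.334/3.3 = -0.1012; g_wv = 1.63/3.3 = 0.4939.
Total gain g = 0.3927.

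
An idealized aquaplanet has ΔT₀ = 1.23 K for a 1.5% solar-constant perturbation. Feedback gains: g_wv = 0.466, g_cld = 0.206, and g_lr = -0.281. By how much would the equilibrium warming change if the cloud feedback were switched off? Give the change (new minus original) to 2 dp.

Original: g = 0.391, ΔT = 1.23/(1−0.391) = 2.0197 K.
Without cloud: g' = 0.185, ΔT' = 1.23/(1−0.185) = 1.5092 K.
Change = 1.5092 − 2.0197 = -0.51 K.

-0.51 K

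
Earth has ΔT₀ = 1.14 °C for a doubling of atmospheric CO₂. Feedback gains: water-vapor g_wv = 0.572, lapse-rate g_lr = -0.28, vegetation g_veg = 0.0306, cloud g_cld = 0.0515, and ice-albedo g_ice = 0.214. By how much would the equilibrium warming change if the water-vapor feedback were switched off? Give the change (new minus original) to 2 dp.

-1.61 °C

Original: g = 0.5881, ΔT = 1.14/(1−0.5881) = 2.7677 °C.
Without water-vapor: g' = 0.0161, ΔT' = 1.14/(1−0.0161) = 1.1587 °C.
Change = 1.1587 − 2.7677 = -1.61 °C.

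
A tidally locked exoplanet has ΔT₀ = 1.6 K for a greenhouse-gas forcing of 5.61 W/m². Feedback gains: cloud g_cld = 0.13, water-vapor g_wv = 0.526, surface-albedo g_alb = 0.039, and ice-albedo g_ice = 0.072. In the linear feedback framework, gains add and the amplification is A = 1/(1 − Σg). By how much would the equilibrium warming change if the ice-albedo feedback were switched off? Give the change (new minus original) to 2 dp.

Original: g = 0.767, ΔT = 1.6/(1−0.767) = 6.8670 K.
Without ice-albedo: g' = 0.695, ΔT' = 1.6/(1−0.695) = 5.2459 K.
Change = 5.2459 − 6.8670 = -1.62 K.

-1.62 K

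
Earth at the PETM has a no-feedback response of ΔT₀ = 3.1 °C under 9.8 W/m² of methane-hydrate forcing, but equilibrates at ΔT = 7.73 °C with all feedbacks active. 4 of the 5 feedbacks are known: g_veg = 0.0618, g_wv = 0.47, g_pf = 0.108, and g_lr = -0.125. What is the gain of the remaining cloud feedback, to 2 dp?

0.08

Amplification A = ΔT/ΔT₀ = 7.73/3.1 = 2.494.
Total gain g = 1 − 1/A = 1 − 1/2.494 = 0.599.
Known gains sum to 0.0618 + 0.47 + 0.108 − 0.125 = 0.5148.
g_cld = 0.599 − 0.5148 = 0.08.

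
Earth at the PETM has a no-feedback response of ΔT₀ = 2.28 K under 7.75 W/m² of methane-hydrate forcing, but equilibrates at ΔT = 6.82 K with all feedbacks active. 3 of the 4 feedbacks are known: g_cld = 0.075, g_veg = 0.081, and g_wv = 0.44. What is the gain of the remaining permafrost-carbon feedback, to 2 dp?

Amplification A = ΔT/ΔT₀ = 6.82/2.28 = 2.991.
Total gain g = 1 − 1/A = 1 − 1/2.991 = 0.6657.
Known gains sum to 0.075 + 0.081 + 0.44 = 0.596.
g_pf = 0.6657 − 0.596 = 0.07.

0.07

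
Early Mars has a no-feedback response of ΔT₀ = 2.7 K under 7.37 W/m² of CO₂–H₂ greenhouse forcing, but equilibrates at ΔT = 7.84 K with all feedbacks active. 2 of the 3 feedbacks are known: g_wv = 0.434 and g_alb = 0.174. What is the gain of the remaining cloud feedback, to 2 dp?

0.05

Amplification A = ΔT/ΔT₀ = 7.84/2.7 = 2.904.
Total gain g = 1 − 1/A = 1 − 1/2.904 = 0.6556.
Known gains sum to 0.434 + 0.174 = 0.608.
g_cld = 0.6556 − 0.608 = 0.05.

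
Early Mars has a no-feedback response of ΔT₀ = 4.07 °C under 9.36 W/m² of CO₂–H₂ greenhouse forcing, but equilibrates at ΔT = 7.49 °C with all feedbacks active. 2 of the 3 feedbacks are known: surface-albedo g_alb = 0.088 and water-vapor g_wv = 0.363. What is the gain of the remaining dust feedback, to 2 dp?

Amplification A = ΔT/ΔT₀ = 7.49/4.07 = 1.84.
Total gain g = 1 − 1/A = 1 − 1/1.84 = 0.4565.
Known gains sum to 0.088 + 0.363 = 0.451.
g_dust = 0.4565 − 0.451 = 0.01.

0.01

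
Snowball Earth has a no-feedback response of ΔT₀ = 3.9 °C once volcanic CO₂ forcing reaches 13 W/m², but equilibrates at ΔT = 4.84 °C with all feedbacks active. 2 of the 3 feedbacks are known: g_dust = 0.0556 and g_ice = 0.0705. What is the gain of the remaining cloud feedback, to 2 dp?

Amplification A = ΔT/ΔT₀ = 4.84/3.9 = 1.241.
Total gain g = 1 − 1/A = 1 − 1/1.241 = 0.1942.
Known gains sum to 0.0556 + 0.0705 = 0.1261.
g_cld = 0.1942 − 0.1261 = 0.07.

0.07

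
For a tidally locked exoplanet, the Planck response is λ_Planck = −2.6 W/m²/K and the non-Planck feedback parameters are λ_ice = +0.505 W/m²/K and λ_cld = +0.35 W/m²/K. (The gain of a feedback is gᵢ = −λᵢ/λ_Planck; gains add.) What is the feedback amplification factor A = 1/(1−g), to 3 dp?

1.490

Convert to gains: g_ice = 0.505/2.6 = 0.1942; g_cld = 0.35/2.6 = 0.1346.
Total gain g = 0.3288.
A = 1/(1 − 0.3288) = 1.490.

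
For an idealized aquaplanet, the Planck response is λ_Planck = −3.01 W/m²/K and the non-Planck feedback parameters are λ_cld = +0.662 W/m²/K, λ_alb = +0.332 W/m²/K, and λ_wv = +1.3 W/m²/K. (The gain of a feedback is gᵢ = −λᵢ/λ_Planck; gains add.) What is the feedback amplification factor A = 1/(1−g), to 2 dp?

4.20

Convert to gains: g_cld = 0.662/3.01 = 0.2199; g_alb = 0.332/3.01 = 0.1103; g_wv = 1.3/3.01 = 0.4319.
Total gain g = 0.7621.
A = 1/(1 − 0.7621) = 4.20.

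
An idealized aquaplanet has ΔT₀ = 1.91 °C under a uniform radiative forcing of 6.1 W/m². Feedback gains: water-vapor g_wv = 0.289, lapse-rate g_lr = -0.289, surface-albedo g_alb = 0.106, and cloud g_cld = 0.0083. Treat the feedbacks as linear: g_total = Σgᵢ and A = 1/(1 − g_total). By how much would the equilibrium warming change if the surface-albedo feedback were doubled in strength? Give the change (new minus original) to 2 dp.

Original: g = 0.1143, ΔT = 1.91/(1−0.1143) = 2.1565 °C.
With doubled surface-albedo: g' = 0.2203, ΔT' = 1.91/(1−0.2203) = 2.4497 °C.
Change = 2.4497 − 2.1565 = 0.29 °C.

0.29 °C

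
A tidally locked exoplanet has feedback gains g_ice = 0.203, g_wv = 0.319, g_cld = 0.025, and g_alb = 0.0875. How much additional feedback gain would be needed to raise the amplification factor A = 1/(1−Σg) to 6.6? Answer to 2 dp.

0.21

Current total gain = 0.6345.
Target gain for A = 6.6: g* = 1 − 1/6.6 = 0.8485.
Additional gain needed = 0.8485 − 0.6345 = 0.21.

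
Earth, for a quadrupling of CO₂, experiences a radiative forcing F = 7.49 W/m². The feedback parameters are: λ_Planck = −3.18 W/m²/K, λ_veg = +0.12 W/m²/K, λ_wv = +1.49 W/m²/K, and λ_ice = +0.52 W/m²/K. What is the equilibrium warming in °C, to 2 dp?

7.13 °C

Net feedback parameter λ = (−3.18) + (+0.12) + (+1.49) + (+0.52) = -1.05 W/m²/K.
ΔT = −F/λ = −7.49/(-1.05) = 7.13 °C.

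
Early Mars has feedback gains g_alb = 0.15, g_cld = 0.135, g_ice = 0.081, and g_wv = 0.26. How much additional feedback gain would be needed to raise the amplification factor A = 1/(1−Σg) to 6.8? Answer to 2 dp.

Current total gain = 0.626.
Target gain for A = 6.8: g* = 1 − 1/6.8 = 0.8529.
Additional gain needed = 0.8529 − 0.626 = 0.23.

0.23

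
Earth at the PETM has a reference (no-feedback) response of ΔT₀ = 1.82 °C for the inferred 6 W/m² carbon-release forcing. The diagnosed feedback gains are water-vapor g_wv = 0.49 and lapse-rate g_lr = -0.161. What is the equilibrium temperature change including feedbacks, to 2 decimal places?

Total gain g = 0.49 − 0.161 = 0.329.
Amplification A = 1/(1 − 0.329) = 1.49.
ΔT = 1.82 × 1.49 = 2.71 °C.

2.71 °C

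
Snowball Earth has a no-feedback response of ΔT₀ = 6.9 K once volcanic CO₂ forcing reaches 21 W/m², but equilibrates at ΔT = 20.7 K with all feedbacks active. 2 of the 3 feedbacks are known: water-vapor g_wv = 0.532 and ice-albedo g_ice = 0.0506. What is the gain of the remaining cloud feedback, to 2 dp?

0.08

Amplification A = ΔT/ΔT₀ = 20.7/6.9 = 3.
Total gain g = 1 − 1/A = 1 − 1/3 = 0.6667.
Known gains sum to 0.532 + 0.0506 = 0.5826.
g_cld = 0.6667 − 0.5826 = 0.08.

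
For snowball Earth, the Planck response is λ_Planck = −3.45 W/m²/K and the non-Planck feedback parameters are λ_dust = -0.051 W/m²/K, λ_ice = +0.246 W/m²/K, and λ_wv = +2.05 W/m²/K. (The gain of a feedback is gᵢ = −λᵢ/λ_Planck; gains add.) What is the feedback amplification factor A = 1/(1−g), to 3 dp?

2.863

Convert to gains: g_dust = -0.051/3.45 = -0.01478; g_ice = 0.246/3.45 = 0.0713; g_wv = 2.05/3.45 = 0.5942.
Total gain g = 0.65072.
A = 1/(1 − 0.65072) = 2.863.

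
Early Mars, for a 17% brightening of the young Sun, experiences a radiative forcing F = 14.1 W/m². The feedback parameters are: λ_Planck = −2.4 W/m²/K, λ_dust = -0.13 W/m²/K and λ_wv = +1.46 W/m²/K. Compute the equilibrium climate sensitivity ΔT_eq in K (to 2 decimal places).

13.18 K

Net feedback parameter λ = (−2.4) + (-0.13) + (+1.46) = -1.07 W/m²/K.
ΔT = −F/λ = −14.1/(-1.07) = 13.18 K.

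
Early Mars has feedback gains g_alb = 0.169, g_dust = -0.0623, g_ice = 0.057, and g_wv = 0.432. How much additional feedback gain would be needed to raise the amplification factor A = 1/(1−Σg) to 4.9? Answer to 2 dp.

0.20

Current total gain = 0.5957.
Target gain for A = 4.9: g* = 1 − 1/4.9 = 0.7959.
Additional gain needed = 0.7959 − 0.5957 = 0.20.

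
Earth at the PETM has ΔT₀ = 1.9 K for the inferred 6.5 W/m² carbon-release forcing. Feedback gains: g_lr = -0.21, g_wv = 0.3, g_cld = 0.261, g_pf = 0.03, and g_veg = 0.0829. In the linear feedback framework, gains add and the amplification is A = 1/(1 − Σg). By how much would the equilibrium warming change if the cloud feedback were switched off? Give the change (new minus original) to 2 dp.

Original: g = 0.4639, ΔT = 1.9/(1−0.4639) = 3.5441 K.
Without cloud: g' = 0.2029, ΔT' = 1.9/(1−0.2029) = 2.3836 K.
Change = 2.3836 − 3.5441 = -1.16 K.

-1.16 K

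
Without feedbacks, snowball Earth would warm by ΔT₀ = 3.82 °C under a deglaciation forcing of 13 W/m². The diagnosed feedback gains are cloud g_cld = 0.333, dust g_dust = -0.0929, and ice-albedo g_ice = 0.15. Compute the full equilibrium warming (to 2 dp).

Total gain g = 0.333 − 0.0929 + 0.15 = 0.3901.
Amplification A = 1/(1 − 0.3901) = 1.64.
ΔT = 3.82 × 1.64 = 6.26 °C.

6.26 °C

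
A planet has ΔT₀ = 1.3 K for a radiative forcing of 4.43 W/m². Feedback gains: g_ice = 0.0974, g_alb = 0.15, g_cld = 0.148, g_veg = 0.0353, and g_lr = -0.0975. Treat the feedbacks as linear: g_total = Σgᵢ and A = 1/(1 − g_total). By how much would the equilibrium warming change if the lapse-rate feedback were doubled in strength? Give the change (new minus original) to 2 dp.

Original: g = 0.3332, ΔT = 1.3/(1−0.3332) = 1.9496 K.
With doubled lapse-rate: g' = 0.2357, ΔT' = 1.3/(1−0.2357) = 1.7009 K.
Change = 1.7009 − 1.9496 = -0.25 K.

-0.25 K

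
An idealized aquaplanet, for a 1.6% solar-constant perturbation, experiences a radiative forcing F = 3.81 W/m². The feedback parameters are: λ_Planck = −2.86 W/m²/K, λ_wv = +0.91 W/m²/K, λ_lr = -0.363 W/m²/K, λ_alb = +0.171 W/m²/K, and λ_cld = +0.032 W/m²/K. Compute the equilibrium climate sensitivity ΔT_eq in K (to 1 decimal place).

Net feedback parameter λ = (−2.86) + (+0.91) + (-0.363) + (+0.171) + (+0.032) = -2.11 W/m²/K.
ΔT = −F/λ = −3.81/(-2.11) = 1.8 K.

1.8 K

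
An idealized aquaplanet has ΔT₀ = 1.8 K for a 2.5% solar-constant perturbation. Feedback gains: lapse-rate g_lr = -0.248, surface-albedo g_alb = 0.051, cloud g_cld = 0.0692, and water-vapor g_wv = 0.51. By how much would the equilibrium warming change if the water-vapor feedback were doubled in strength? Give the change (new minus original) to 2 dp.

Original: g = 0.3822, ΔT = 1.8/(1−0.3822) = 2.9136 K.
With doubled water-vapor: g' = 0.8922, ΔT' = 1.8/(1−0.8922) = 16.6976 K.
Change = 16.6976 − 2.9136 = 13.78 K.

13.78 K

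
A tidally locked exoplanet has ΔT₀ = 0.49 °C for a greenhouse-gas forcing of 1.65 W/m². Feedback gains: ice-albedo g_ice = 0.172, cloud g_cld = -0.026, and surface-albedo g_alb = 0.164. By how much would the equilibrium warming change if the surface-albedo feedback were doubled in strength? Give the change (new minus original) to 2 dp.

0.22 °C

Original: g = 0.31, ΔT = 0.49/(1−0.31) = 0.7101 °C.
With doubled surface-albedo: g' = 0.474, ΔT' = 0.49/(1−0.474) = 0.9316 °C.
Change = 0.9316 − 0.7101 = 0.22 °C.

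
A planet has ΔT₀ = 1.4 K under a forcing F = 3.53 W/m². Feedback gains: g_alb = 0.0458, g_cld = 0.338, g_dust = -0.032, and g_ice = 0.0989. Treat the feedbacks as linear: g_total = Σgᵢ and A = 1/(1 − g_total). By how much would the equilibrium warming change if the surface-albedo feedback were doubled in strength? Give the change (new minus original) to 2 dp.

Original: g = 0.4507, ΔT = 1.4/(1−0.4507) = 2.5487 K.
With doubled surface-albedo: g' = 0.4965, ΔT' = 1.4/(1−0.4965) = 2.7805 K.
Change = 2.7805 − 2.5487 = 0.23 K.

0.23 K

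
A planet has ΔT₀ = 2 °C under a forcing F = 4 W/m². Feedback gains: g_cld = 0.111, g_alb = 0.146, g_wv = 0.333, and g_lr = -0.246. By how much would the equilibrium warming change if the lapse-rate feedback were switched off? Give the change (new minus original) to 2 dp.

1.83 °C

Original: g = 0.344, ΔT = 2/(1−0.344) = 3.0488 °C.
Without lapse-rate: g' = 0.59, ΔT' = 2/(1−0.59) = 4.8780 °C.
Change = 4.8780 − 3.0488 = 1.83 °C.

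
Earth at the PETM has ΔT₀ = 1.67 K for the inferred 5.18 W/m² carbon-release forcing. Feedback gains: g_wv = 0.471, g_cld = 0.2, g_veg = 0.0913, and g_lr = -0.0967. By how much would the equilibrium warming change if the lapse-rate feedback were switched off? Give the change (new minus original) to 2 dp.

2.03 K

Original: g = 0.6656, ΔT = 1.67/(1−0.6656) = 4.9940 K.
Without lapse-rate: g' = 0.7623, ΔT' = 1.67/(1−0.7623) = 7.0257 K.
Change = 7.0257 − 4.9940 = 2.03 K.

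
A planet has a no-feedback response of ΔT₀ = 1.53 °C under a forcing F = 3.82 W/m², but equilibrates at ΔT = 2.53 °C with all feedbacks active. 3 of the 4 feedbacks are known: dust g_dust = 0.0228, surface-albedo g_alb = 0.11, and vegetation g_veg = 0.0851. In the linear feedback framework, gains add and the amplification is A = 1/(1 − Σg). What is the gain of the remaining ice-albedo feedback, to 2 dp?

0.18

Amplification A = ΔT/ΔT₀ = 2.53/1.53 = 1.654.
Total gain g = 1 − 1/A = 1 − 1/1.654 = 0.3954.
Known gains sum to 0.0228 + 0.11 + 0.0851 = 0.2179.
g_ice = 0.3954 − 0.2179 = 0.18.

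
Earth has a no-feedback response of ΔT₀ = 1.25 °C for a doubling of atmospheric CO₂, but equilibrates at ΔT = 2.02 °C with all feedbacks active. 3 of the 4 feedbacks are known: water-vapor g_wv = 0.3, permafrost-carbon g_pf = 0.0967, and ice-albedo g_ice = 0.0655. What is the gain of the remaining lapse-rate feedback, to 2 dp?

-0.08

Amplification A = ΔT/ΔT₀ = 2.02/1.25 = 1.616.
Total gain g = 1 − 1/A = 1 − 1/1.616 = 0.3812.
Known gains sum to 0.3 + 0.0967 + 0.0655 = 0.4622.
g_lr = 0.3812 − 0.4622 = -0.08.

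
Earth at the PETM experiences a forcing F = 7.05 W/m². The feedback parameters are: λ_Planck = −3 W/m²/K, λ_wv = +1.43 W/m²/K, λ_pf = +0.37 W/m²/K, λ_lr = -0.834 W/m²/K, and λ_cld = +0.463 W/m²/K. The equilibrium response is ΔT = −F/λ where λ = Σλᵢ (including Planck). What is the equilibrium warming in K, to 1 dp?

4.5 K

Net feedback parameter λ = (−3) + (+1.43) + (+0.37) + (-0.834) + (+0.463) = -1.571 W/m²/K.
ΔT = −F/λ = −7.05/(-1.571) = 4.5 K.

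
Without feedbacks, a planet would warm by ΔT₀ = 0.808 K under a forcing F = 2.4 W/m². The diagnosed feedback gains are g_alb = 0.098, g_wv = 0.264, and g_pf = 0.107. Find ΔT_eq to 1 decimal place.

Total gain g = 0.098 + 0.264 + 0.107 = 0.469.
Amplification A = 1/(1 − 0.469) = 1.883.
ΔT = 0.808 × 1.883 = 1.5 K.

1.5 K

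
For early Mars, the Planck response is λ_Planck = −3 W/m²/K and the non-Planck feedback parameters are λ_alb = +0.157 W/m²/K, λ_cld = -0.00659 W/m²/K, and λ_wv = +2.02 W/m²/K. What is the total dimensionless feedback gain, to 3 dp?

0.723

Convert to gains: g_alb = 0.157/3 = 0.05233; g_cld = -0.00659/3 = -0.002197; g_wv = 2.02/3 = 0.6733.
Total gain g = 0.723433.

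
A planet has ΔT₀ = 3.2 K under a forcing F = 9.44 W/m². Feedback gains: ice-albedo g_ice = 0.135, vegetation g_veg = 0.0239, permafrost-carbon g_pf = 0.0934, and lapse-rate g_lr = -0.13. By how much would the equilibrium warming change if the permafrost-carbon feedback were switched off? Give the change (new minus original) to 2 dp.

Original: g = 0.1223, ΔT = 3.2/(1−0.1223) = 3.6459 K.
Without permafrost-carbon: g' = 0.0289, ΔT' = 3.2/(1−0.0289) = 3.2952 K.
Change = 3.2952 − 3.6459 = -0.35 K.

-0.35 K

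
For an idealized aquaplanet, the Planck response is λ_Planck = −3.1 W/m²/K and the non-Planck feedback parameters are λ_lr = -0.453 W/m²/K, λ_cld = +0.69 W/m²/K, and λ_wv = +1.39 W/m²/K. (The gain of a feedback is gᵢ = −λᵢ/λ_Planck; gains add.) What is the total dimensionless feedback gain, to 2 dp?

0.52

Convert to gains: g_lr = -0.453/3.1 = -0.1461; g_cld = 0.69/3.1 = 0.2226; g_wv = 1.39/3.1 = 0.4484.
Total gain g = 0.5249.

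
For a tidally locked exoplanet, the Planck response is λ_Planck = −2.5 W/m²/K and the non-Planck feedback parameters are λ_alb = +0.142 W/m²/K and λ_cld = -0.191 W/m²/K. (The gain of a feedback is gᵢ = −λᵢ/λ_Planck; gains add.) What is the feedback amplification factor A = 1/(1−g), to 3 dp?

Convert to gains: g_alb = 0.142/2.5 = 0.0568; g_cld = -0.191/2.5 = -0.0764.
Total gain g = -0.0196.
A = 1/(1 + 0.0196) = 0.981.

0.981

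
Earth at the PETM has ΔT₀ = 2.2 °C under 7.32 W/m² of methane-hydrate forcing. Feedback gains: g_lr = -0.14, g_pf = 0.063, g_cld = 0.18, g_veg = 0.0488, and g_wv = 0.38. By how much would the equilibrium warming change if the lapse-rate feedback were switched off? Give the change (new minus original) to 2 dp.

Original: g = 0.5318, ΔT = 2.2/(1−0.5318) = 4.6988 °C.
Without lapse-rate: g' = 0.6718, ΔT' = 2.2/(1−0.6718) = 6.7032 °C.
Change = 6.7032 − 4.6988 = 2.00 °C.

2.00 °C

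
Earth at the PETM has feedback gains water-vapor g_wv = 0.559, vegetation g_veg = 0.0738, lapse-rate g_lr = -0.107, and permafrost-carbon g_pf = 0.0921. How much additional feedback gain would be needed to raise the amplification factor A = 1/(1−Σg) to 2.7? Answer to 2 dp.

0.01

Current total gain = 0.6179.
Target gain for A = 2.7: g* = 1 − 1/2.7 = 0.6296.
Additional gain needed = 0.6296 − 0.6179 = 0.01.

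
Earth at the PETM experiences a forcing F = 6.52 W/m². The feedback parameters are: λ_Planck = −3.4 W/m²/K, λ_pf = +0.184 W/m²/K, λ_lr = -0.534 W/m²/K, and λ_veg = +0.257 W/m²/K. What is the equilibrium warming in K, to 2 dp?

1.87 K

Net feedback parameter λ = (−3.4) + (+0.184) + (-0.534) + (+0.257) = -3.493 W/m²/K.
ΔT = −F/λ = −6.52/(-3.493) = 1.87 K.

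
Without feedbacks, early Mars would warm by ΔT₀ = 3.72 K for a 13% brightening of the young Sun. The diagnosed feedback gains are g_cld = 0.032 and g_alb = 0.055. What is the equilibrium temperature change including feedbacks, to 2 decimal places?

Total gain g = 0.032 + 0.055 = 0.087.
Amplification A = 1/(1 − 0.087) = 1.095.
ΔT = 3.72 × 1.095 = 4.07 K.

4.07 K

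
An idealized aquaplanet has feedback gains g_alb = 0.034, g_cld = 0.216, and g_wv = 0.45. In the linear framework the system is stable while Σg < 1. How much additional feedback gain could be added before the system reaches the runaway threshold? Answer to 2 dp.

Current total gain = 0.034 + 0.216 + 0.45 = 0.7.
Margin to runaway = 1 − 0.7 = 0.30.

0.30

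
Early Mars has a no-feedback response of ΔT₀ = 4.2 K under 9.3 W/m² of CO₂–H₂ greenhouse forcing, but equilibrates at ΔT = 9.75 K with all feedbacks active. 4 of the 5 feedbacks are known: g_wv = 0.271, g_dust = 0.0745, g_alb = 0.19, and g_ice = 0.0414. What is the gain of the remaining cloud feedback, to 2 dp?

Amplification A = ΔT/ΔT₀ = 9.75/4.2 = 2.321.
Total gain g = 1 − 1/A = 1 − 1/2.321 = 0.5692.
Known gains sum to 0.271 + 0.0745 + 0.19 + 0.0414 = 0.5769.
g_cld = 0.5692 − 0.5769 = -0.01.

-0.01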